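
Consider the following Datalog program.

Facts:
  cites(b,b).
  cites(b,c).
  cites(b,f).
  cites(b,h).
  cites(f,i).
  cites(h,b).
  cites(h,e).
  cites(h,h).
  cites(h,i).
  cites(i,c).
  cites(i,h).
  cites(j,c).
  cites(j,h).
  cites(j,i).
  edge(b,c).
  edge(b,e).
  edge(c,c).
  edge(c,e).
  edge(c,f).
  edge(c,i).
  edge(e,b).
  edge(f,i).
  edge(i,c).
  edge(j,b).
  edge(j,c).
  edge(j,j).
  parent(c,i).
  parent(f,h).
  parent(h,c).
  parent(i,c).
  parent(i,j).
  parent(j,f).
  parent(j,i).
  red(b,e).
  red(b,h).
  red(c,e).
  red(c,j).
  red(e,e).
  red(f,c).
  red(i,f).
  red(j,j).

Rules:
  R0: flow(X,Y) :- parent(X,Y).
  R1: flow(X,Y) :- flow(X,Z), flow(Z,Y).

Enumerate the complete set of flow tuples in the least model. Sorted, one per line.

flow(c,c)
flow(c,f)
flow(c,h)
flow(c,i)
flow(c,j)
flow(f,c)
flow(f,f)
flow(f,h)
flow(f,i)
flow(f,j)
flow(h,c)
flow(h,f)
flow(h,h)
flow(h,i)
flow(h,j)
flow(i,c)
flow(i,f)
flow(i,h)
flow(i,i)
flow(i,j)
flow(j,c)
flow(j,f)
flow(j,h)
flow(j,i)
flow(j,j)

round 1: derive flow(c,i) via R0 from parent(c,i)
round 1: derive flow(f,h) via R0 from parent(f,h)
round 1: derive flow(h,c) via R0 from parent(h,c)
round 1: derive flow(i,c) via R0 from parent(i,c)
round 1: derive flow(i,j) via R0 from parent(i,j)
round 1: derive flow(j,f) via R0 from parent(j,f)
round 1: derive flow(j,i) via R0 from parent(j,i)
round 2: derive flow(c,c) via R1 from flow(c,i), flow(i,c)
round 2: derive flow(c,j) via R1 from flow(c,i), flow(i,j)
round 2: derive flow(f,c) via R1 from flow(f,h), flow(h,c)
round 2: derive flow(h,i) via R1 from flow(h,c), flow(c,i)
round 2: derive flow(i,f) via R1 from flow(i,j), flow(j,f)
round 2: derive flow(i,i) via R1 from flow(i,c), flow(c,i)
round 2: derive flow(j,c) via R1 from flow(j,i), flow(i,c)
round 2: derive flow(j,h) via R1 from flow(j,f), flow(f,h)
round 2: derive flow(j,j) via R1 from flow(j,i), flow(i,j)
round 3: derive flow(c,f) via R1 from flow(c,i), flow(i,f)
round 3: derive flow(c,h) via R1 from flow(c,j), flow(j,h)
round 3: derive flow(f,i) via R1 from flow(f,c), flow(c,i)
round 3: derive flow(f,j) via R1 from flow(f,c), flow(c,j)
round 3: derive flow(h,f) via R1 from flow(h,i), flow(i,f)
round 3: derive flow(h,j) via R1 from flow(h,c), flow(c,j)
round 3: derive flow(i,h) via R1 from flow(i,f), flow(f,h)
round 4: derive flow(f,f) via R1 from flow(f,c), flow(c,f)
round 4: derive flow(h,h) via R1 from flow(h,c), flow(c,h)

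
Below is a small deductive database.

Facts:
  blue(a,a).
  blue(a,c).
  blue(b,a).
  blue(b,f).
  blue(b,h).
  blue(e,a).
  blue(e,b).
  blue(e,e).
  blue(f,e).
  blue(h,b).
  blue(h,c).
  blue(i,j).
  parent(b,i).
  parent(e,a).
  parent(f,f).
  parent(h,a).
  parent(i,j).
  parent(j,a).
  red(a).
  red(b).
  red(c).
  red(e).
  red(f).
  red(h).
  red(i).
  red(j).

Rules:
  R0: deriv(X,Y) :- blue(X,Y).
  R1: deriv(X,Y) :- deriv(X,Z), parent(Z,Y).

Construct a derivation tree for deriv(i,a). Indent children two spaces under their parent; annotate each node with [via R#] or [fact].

deriv(i,a)  [via R1]
  deriv(i,j)  [via R0]
    blue(i,j)  [fact]
  parent(j,a)  [fact]

round 1: derive deriv(a,a) via R0 from blue(a,a)
round 1: derive deriv(a,c) via R0 from blue(a,c)
round 1: derive deriv(b,a) via R0 from blue(b,a)
round 1: derive deriv(b,f) via R0 from blue(b,f)
round 1: derive deriv(b,h) via R0 from blue(b,h)
round 1: derive deriv(e,a) via R0 from blue(e,a)
round 1: derive deriv(e,b) via R0 from blue(e,b)
round 1: derive deriv(e,e) via R0 from blue(e,e)
round 1: derive deriv(f,e) via R0 from blue(f,e)
round 1: derive deriv(h,b) via R0 from blue(h,b)
round 1: derive deriv(h,c) via R0 from blue(h,c)
round 1: derive deriv(i,j) via R0 from blue(i,j)
round 2: derive deriv(e,i) via R1 from deriv(e,b), parent(b,i)
round 2: derive deriv(f,a) via R1 from deriv(f,e), parent(e,a)
round 2: derive deriv(h,i) via R1 from deriv(h,b), parent(b,i)
round 2: derive deriv(i,a) via R1 from deriv(i,j), parent(j,a)
round 3: derive deriv(e,j) via R1 from deriv(e,i), parent(i,j)
round 3: derive deriv(h,j) via R1 from deriv(h,i), parent(i,j)
round 4: derive deriv(h,a) via R1 from deriv(h,j), parent(j,a)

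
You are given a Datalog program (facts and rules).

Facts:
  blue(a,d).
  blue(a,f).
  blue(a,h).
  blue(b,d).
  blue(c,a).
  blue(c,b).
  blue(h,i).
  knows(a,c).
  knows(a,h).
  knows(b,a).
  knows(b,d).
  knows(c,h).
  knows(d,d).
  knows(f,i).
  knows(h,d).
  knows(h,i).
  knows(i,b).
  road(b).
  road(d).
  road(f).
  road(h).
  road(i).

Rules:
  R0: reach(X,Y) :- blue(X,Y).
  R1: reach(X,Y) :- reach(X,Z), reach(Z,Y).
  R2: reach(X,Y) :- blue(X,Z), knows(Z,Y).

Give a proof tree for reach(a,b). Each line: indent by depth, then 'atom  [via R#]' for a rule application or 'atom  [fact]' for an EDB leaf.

reach(a,b)  [via R1]
  reach(a,h)  [via R0]
    blue(a,h)  [fact]
  reach(h,b)  [via R2]
    blue(h,i)  [fact]
    knows(i,b)  [fact]

round 1: derive reach(a,d) via R0 from blue(a,d)
round 1: derive reach(a,f) via R0 from blue(a,f)
round 1: derive reach(a,h) via R0 from blue(a,h)
round 1: derive reach(b,d) via R0 from blue(b,d)
round 1: derive reach(c,a) via R0 from blue(c,a)
round 1: derive reach(c,b) via R0 from blue(c,b)
round 1: derive reach(h,i) via R0 from blue(h,i)
round 1: derive reach(a,i) via R2 from blue(a,f), knows(f,i)
round 1: derive reach(c,c) via R2 from blue(c,a), knows(a,c)
round 1: derive reach(c,d) via R2 from blue(c,b), knows(b,d)
round 1: derive reach(c,h) via R2 from blue(c,a), knows(a,h)
round 1: derive reach(h,b) via R2 from blue(h,i), knows(i,b)
round 2: derive reach(a,b) via R1 from reach(a,h), reach(h,b)
round 2: derive reach(c,f) via R1 from reach(c,a), reach(a,f)
round 2: derive reach(c,i) via R1 from reach(c,a), reach(a,i)
round 2: derive reach(h,d) via R1 from reach(h,b), reach(b,d)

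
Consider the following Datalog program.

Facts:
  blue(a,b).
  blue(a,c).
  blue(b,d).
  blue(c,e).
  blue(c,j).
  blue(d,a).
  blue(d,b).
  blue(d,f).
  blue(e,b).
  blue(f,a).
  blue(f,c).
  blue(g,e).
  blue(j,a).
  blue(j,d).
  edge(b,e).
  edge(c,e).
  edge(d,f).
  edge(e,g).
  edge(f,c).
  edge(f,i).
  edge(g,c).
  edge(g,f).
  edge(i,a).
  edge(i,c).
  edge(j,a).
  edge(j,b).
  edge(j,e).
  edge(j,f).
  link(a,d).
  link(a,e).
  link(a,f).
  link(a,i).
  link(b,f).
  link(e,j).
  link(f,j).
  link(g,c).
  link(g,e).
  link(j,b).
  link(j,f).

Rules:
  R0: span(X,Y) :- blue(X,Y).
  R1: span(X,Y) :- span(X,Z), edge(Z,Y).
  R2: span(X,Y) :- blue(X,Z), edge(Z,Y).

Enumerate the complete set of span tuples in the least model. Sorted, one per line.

span(a,a)
span(a,b)
span(a,c)
span(a,e)
span(a,f)
span(a,g)
span(a,i)
span(b,a)
span(b,c)
span(b,d)
span(b,e)
span(b,f)
span(b,g)
span(b,i)
span(c,a)
span(c,b)
span(c,c)
span(c,e)
span(c,f)
span(c,g)
span(c,i)
span(c,j)
span(d,a)
span(d,b)
span(d,c)
span(d,e)
span(d,f)
span(d,g)
span(d,i)
span(e,a)
span(e,b)
span(e,c)
span(e,e)
span(e,f)
span(e,g)
span(e,i)
span(f,a)
span(f,c)
span(f,e)
span(f,f)
span(f,g)
span(f,i)
span(g,a)
span(g,c)
span(g,e)
span(g,f)
span(g,g)
span(g,i)
span(j,a)
span(j,c)
span(j,d)
span(j,e)
span(j,f)
span(j,g)
span(j,i)

round 1: derive span(a,b) via R0 from blue(a,b)
round 1: derive span(a,c) via R0 from blue(a,c)
round 1: derive span(b,d) via R0 from blue(b,d)
round 1: derive span(c,e) via R0 from blue(c,e)
round 1: derive span(c,j) via R0 from blue(c,j)
round 1: derive span(d,a) via R0 from blue(d,a)
round 1: derive span(d,b) via R0 from blue(d,b)
round 1: derive span(d,f) via R0 from blue(d,f)
round 1: derive span(e,b) via R0 from blue(e,b)
round 1: derive span(f,a) via R0 from blue(f,a)
round 1: derive span(f,c) via R0 from blue(f,c)
round 1: derive span(g,e) via R0 from blue(g,e)
round 1: derive span(j,a) via R0 from blue(j,a)
round 1: derive span(j,d) via R0 from blue(j,d)
round 1: derive span(a,e) via R2 from blue(a,b), edge(b,e)
round 1: derive span(b,f) via R2 from blue(b,d), edge(d,f)
round 1: derive span(c,a) via R2 from blue(c,j), edge(j,a)
round 1: derive span(c,b) via R2 from blue(c,j), edge(j,b)
round 1: derive span(c,f) via R2 from blue(c,j), edge(j,f)
round 1: derive span(c,g) via R2 from blue(c,e), edge(e,g)
round 1: derive span(d,c) via R2 from blue(d,f), edge(f,c)
round 1: derive span(d,e) via R2 from blue(d,b), edge(b,e)
round 1: derive span(d,i) via R2 from blue(d,f), edge(f,i)
round 1: derive span(e,e) via R2 from blue(e,b), edge(b,e)
round 1: derive span(f,e) via R2 from blue(f,c), edge(c,e)
round 1: derive span(g,g) via R2 from blue(g,e), edge(e,g)
round 1: derive span(j,f) via R2 from blue(j,d), edge(d,f)
round 2: derive span(a,g) via R1 from span(a,e), edge(e,g)
round 2: derive span(b,c) via R1 from span(b,f), edge(f,c)
round 2: derive span(b,i) via R1 from span(b,f), edge(f,i)
round 2: derive span(c,c) via R1 from span(c,f), edge(f,c)
round 2: derive span(c,i) via R1 from span(c,f), edge(f,i)
round 2: derive span(d,g) via R1 from span(d,e), edge(e,g)
round 2: derive span(e,g) via R1 from span(e,e), edge(e,g)
round 2: derive span(f,g) via R1 from span(f,e), edge(e,g)
round 2: derive span(g,c) via R1 from span(g,g), edge(g,c)
round 2: derive span(g,f) via R1 from span(g,g), edge(g,f)
round 2: derive span(j,c) via R1 from span(j,f), edge(f,c)
round 2: derive span(j,i) via R1 from span(j,f), edge(f,i)
round 3: derive span(a,f) via R1 from span(a,g), edge(g,f)
round 3: derive span(b,a) via R1 from span(b,i), edge(i,a)
round 3: derive span(b,e) via R1 from span(b,c), edge(c,e)
round 3: derive span(e,c) via R1 from span(e,g), edge(g,c)
round 3: derive span(e,f) via R1 from span(e,g), edge(g,f)
round 3: derive span(f,f) via R1 from span(f,g), edge(g,f)
round 3: derive span(g,i) via R1 from span(g,f), edge(f,i)
round 3: derive span(j,e) via R1 from span(j,c), edge(c,e)
round 4: derive span(a,i) via R1 from span(a,f), edge(f,i)
round 4: derive span(b,g) via R1 from span(b,e), edge(e,g)
round 4: derive span(e,i) via R1 from span(e,f), edge(f,i)
round 4: derive span(f,i) via R1 from span(f,f), edge(f,i)
round 4: derive span(g,a) via R1 from span(g,i), edge(i,a)
round 4: derive span(j,g) via R1 from span(j,e), edge(e,g)
round 5: derive span(a,a) via R1 from span(a,i), edge(i,a)
round 5: derive span(e,a) via R1 from span(e,i), edge(i,a)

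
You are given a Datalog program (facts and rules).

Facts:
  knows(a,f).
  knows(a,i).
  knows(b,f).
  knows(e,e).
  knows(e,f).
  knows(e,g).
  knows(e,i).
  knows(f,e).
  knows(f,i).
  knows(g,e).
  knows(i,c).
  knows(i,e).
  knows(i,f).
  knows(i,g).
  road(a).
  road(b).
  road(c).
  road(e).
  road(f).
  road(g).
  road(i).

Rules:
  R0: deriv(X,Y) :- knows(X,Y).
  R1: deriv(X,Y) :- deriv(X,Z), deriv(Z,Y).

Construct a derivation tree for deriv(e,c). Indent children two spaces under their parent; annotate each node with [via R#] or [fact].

deriv(e,c)  [via R1]
  deriv(e,i)  [via R0]
    knows(e,i)  [fact]
  deriv(i,c)  [via R0]
    knows(i,c)  [fact]

round 1: derive deriv(a,f) via R0 from knows(a,f)
round 1: derive deriv(a,i) via R0 from knows(a,i)
round 1: derive deriv(b,f) via R0 from knows(b,f)
round 1: derive deriv(e,e) via R0 from knows(e,e)
round 1: derive deriv(e,f) via R0 from knows(e,f)
round 1: derive deriv(e,g) via R0 from knows(e,g)
round 1: derive deriv(e,i) via R0 from knows(e,i)
round 1: derive deriv(f,e) via R0 from knows(f,e)
round 1: derive deriv(f,i) via R0 from knows(f,i)
round 1: derive deriv(g,e) via R0 from knows(g,e)
round 1: derive deriv(i,c) via R0 from knows(i,c)
round 1: derive deriv(i,e) via R0 from knows(i,e)
round 1: derive deriv(i,f) via R0 from knows(i,f)
round 1: derive deriv(i,g) via R0 from knows(i,g)
round 2: derive deriv(a,c) via R1 from deriv(a,i), deriv(i,c)
round 2: derive deriv(a,e) via R1 from deriv(a,f), deriv(f,e)
round 2: derive deriv(a,g) via R1 from deriv(a,i), deriv(i,g)
round 2: derive deriv(b,e) via R1 from deriv(b,f), deriv(f,e)
round 2: derive deriv(b,i) via R1 from deriv(b,f), deriv(f,i)
round 2: derive deriv(e,c) via R1 from deriv(e,i), deriv(i,c)
round 2: derive deriv(f,c) via R1 from deriv(f,i), deriv(i,c)
round 2: derive deriv(f,f) via R1 from deriv(f,e), deriv(e,f)
round 2: derive deriv(f,g) via R1 from deriv(f,e), deriv(e,g)
round 2: derive deriv(g,f) via R1 from deriv(g,e), deriv(e,f)
round 2: derive deriv(g,g) via R1 from deriv(g,e), deriv(e,g)
round 2: derive deriv(g,i) via R1 from deriv(g,e), deriv(e,i)
round 2: derive deriv(i,i) via R1 from deriv(i,e), deriv(e,i)
round 3: derive deriv(b,c) via R1 from deriv(b,e), deriv(e,c)
round 3: derive deriv(b,g) via R1 from deriv(b,e), deriv(e,g)
round 3: derive deriv(g,c) via R1 from deriv(g,e), deriv(e,c)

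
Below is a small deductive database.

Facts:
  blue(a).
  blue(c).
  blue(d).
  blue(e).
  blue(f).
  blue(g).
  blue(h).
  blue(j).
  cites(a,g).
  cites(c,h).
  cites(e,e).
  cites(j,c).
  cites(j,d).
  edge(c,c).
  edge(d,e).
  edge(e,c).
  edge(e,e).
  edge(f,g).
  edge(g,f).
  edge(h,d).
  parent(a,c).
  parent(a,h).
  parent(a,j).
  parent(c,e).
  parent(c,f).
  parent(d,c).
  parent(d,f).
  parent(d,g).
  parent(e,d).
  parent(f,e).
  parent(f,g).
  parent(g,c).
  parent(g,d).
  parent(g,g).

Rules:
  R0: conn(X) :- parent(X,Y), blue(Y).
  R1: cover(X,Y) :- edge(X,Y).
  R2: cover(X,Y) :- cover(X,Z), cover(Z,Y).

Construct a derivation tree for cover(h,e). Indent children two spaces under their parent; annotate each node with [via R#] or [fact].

cover(h,e)  [via R2]
  cover(h,d)  [via R1]
    edge(h,d)  [fact]
  cover(d,e)  [via R1]
    edge(d,e)  [fact]

round 1: derive cover(c,c) via R1 from edge(c,c)
round 1: derive cover(d,e) via R1 from edge(d,e)
round 1: derive cover(e,c) via R1 from edge(e,c)
round 1: derive cover(e,e) via R1 from edge(e,e)
round 1: derive cover(f,g) via R1 from edge(f,g)
round 1: derive cover(g,f) via R1 from edge(g,f)
round 1: derive cover(h,d) via R1 from edge(h,d)
round 2: derive cover(d,c) via R2 from cover(d,e), cover(e,c)
round 2: derive cover(f,f) via R2 from cover(f,g), cover(g,f)
round 2: derive cover(g,g) via R2 from cover(g,f), cover(f,g)
round 2: derive cover(h,e) via R2 from cover(h,d), cover(d,e)
round 3: derive cover(h,c) via R2 from cover(h,d), cover(d,c)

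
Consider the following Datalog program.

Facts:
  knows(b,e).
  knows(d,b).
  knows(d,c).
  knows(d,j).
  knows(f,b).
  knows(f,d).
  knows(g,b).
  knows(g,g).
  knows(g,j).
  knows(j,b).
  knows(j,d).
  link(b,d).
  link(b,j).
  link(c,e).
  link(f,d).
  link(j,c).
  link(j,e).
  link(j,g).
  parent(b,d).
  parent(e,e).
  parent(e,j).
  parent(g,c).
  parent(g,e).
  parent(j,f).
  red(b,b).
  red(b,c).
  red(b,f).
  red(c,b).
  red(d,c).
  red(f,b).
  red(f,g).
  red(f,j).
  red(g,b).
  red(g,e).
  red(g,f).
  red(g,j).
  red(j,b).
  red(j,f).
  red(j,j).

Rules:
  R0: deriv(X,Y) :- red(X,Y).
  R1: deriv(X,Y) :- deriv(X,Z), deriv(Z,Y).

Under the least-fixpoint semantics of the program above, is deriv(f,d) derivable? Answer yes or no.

no

round 1: derive deriv(b,b) via R0 from red(b,b)
round 1: derive deriv(b,c) via R0 from red(b,c)
round 1: derive deriv(b,f) via R0 from red(b,f)
round 1: derive deriv(c,b) via R0 from red(c,b)
round 1: derive deriv(d,c) via R0 from red(d,c)
round 1: derive deriv(f,b) via R0 from red(f,b)
round 1: derive deriv(f,g) via R0 from red(f,g)
round 1: derive deriv(f,j) via R0 from red(f,j)
round 1: derive deriv(g,b) via R0 from red(g,b)
round 1: derive deriv(g,e) via R0 from red(g,e)
round 1: derive deriv(g,f) via R0 from red(g,f)
round 1: derive deriv(g,j) via R0 from red(g,j)
round 1: derive deriv(j,b) via R0 from red(j,b)
round 1: derive deriv(j,f) via R0 from red(j,f)
round 1: derive deriv(j,j) via R0 from red(j,j)
round 2: derive deriv(b,g) via R1 from deriv(b,f), deriv(f,g)
round 2: derive deriv(b,j) via R1 from deriv(b,f), deriv(f,j)
round 2: derive deriv(c,c) via R1 from deriv(c,b), deriv(b,c)
round 2: derive deriv(c,f) via R1 from deriv(c,b), deriv(b,f)
round 2: derive deriv(d,b) via R1 from deriv(d,c), deriv(c,b)
round 2: derive deriv(f,c) via R1 from deriv(f,b), deriv(b,c)
round 2: derive deriv(f,e) via R1 from deriv(f,g), deriv(g,e)
round 2: derive deriv(f,f) via R1 from deriv(f,b), deriv(b,f)
round 2: derive deriv(g,c) via R1 from deriv(g,b), deriv(b,c)
round 2: derive deriv(g,g) via R1 from deriv(g,f), deriv(f,g)
round 2: derive deriv(j,c) via R1 from deriv(j,b), deriv(b,c)
round 2: derive deriv(j,g) via R1 from deriv(j,f), deriv(f,g)
round 3: derive deriv(b,e) via R1 from deriv(b,f), deriv(f,e)
round 3: derive deriv(c,e) via R1 from deriv(c,f), deriv(f,e)
round 3: derive deriv(c,g) via R1 from deriv(c,b), deriv(b,g)
round 3: derive deriv(c,j) via R1 from deriv(c,b), deriv(b,j)
round 3: derive deriv(d,f) via R1 from deriv(d,b), deriv(b,f)
round 3: derive deriv(d,g) via R1 from deriv(d,b), deriv(b,g)
round 3: derive deriv(d,j) via R1 from deriv(d,b), deriv(b,j)
round 3: derive deriv(j,e) via R1 from deriv(j,f), deriv(f,e)
round 4: derive deriv(d,e) via R1 from deriv(d,b), deriv(b,e)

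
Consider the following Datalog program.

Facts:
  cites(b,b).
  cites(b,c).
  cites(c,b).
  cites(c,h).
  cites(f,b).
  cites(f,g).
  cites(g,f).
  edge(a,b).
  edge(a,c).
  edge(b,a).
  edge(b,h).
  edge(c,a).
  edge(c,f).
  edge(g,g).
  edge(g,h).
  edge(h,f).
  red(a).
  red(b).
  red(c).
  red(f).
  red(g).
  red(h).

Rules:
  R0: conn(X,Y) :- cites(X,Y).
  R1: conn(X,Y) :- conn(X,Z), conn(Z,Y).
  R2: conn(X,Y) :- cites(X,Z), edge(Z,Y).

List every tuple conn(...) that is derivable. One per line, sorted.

conn(b,a)
conn(b,b)
conn(b,c)
conn(b,f)
conn(b,g)
conn(b,h)
conn(c,a)
conn(c,b)
conn(c,c)
conn(c,f)
conn(c,g)
conn(c,h)
conn(f,a)
conn(f,b)
conn(f,c)
conn(f,f)
conn(f,g)
conn(f,h)
conn(g,a)
conn(g,b)
conn(g,c)
conn(g,f)
conn(g,g)
conn(g,h)

round 1: derive conn(b,b) via R0 from cites(b,b)
round 1: derive conn(b,c) via R0 from cites(b,c)
round 1: derive conn(c,b) via R0 from cites(c,b)
round 1: derive conn(c,h) via R0 from cites(c,h)
round 1: derive conn(f,b) via R0 from cites(f,b)
round 1: derive conn(f,g) via R0 from cites(f,g)
round 1: derive conn(g,f) via R0 from cites(g,f)
round 1: derive conn(b,a) via R2 from cites(b,b), edge(b,a)
round 1: derive conn(b,f) via R2 from cites(b,c), edge(c,f)
round 1: derive conn(b,h) via R2 from cites(b,b), edge(b,h)
round 1: derive conn(c,a) via R2 from cites(c,b), edge(b,a)
round 1: derive conn(c,f) via R2 from cites(c,h), edge(h,f)
round 1: derive conn(f,a) via R2 from cites(f,b), edge(b,a)
round 1: derive conn(f,h) via R2 from cites(f,b), edge(b,h)
round 2: derive conn(b,g) via R1 from conn(b,f), conn(f,g)
round 2: derive conn(c,c) via R1 from conn(c,b), conn(b,c)
round 2: derive conn(c,g) via R1 from conn(c,f), conn(f,g)
round 2: derive conn(f,c) via R1 from conn(f,b), conn(b,c)
round 2: derive conn(f,f) via R1 from conn(f,b), conn(b,f)
round 2: derive conn(g,a) via R1 from conn(g,f), conn(f,a)
round 2: derive conn(g,b) via R1 from conn(g,f), conn(f,b)
round 2: derive conn(g,g) via R1 from conn(g,f), conn(f,g)
round 2: derive conn(g,h) via R1 from conn(g,f), conn(f,h)
round 3: derive conn(g,c) via R1 from conn(g,b), conn(b,c)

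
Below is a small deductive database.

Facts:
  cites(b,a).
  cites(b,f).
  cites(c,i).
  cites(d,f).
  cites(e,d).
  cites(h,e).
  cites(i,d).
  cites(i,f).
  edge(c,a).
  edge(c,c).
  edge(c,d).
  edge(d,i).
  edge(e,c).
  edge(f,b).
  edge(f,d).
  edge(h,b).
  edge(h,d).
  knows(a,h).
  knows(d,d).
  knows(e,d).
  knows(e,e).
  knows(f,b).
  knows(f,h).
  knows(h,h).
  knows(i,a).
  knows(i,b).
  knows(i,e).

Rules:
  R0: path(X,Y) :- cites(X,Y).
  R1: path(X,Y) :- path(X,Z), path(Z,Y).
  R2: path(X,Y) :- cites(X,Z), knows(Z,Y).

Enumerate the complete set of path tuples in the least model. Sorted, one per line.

round 1: derive path(b,a) via R0 from cites(b,a)
round 1: derive path(b,f) via R0 from cites(b,f)
round 1: derive path(c,i) via R0 from cites(c,i)
round 1: derive path(d,f) via R0 from cites(d,f)
round 1: derive path(e,d) via R0 from cites(e,d)
round 1: derive path(h,e) via R0 from cites(h,e)
round 1: derive path(i,d) via R0 from cites(i,d)
round 1: derive path(i,f) via R0 from cites(i,f)
round 1: derive path(b,b) via R2 from cites(b,f), knows(f,b)
round 1: derive path(b,h) via R2 from cites(b,a), knows(a,h)
round 1: derive path(c,a) via R2 from cites(c,i), knows(i,a)
round 1: derive path(c,b) via R2 from cites(c,i), knows(i,b)
round 1: derive path(c,e) via R2 from cites(c,i), knows(i,e)
round 1: derive path(d,b) via R2 from cites(d,f), knows(f,b)
round 1: derive path(d,h) via R2 from cites(d,f), knows(f,h)
round 1: derive path(h,d) via R2 from cites(h,e), knows(e,d)
round 1: derive path(i,b) via R2 from cites(i,f), knows(f,b)
round 1: derive path(i,h) via R2 from cites(i,f), knows(f,h)
round 2: derive path(b,d) via R1 from path(b,h), path(h,d)
round 2: derive path(b,e) via R1 from path(b,h), path(h,e)
round 2: derive path(c,d) via R1 from path(c,e), path(e,d)
round 2: derive path(c,f) via R1 from path(c,b), path(b,f)
round 2: derive path(c,h) via R1 from path(c,b), path(b,h)
round 2: derive path(d,a) via R1 from path(d,b), path(b,a)
round 2: derive path(d,d) via R1 from path(d,h), path(h,d)
round 2: derive path(d,e) via R1 from path(d,h), path(h,e)
round 2: derive path(e,b) via R1 from path(e,d), path(d,b)
round 2: derive path(e,f) via R1 from path(e,d), path(d,f)
round 2: derive path(e,h) via R1 from path(e,d), path(d,h)
round 2: derive path(h,b) via R1 from path(h,d), path(d,b)
round 2: derive path(h,f) via R1 from path(h,d), path(d,f)
round 2: derive path(h,h) via R1 from path(h,d), path(d,h)
round 2: derive path(i,a) via R1 from path(i,b), path(b,a)
round 2: derive path(i,e) via R1 from path(i,h), path(h,e)
round 3: derive path(e,a) via R1 from path(e,b), path(b,a)
round 3: derive path(e,e) via R1 from path(e,b), path(b,e)
round 3: derive path(h,a) via R1 from path(h,b), path(b,a)

path(b,a)
path(b,b)
path(b,d)
path(b,e)
path(b,f)
path(b,h)
path(c,a)
path(c,b)
path(c,d)
path(c,e)
path(c,f)
path(c,h)
path(c,i)
path(d,a)
path(d,b)
path(d,d)
path(d,e)
path(d,f)
path(d,h)
path(e,a)
path(e,b)
path(e,d)
path(e,e)
path(e,f)
path(e,h)
path(h,a)
path(h,b)
path(h,d)
path(h,e)
path(h,f)
path(h,h)
path(i,a)
path(i,b)
path(i,d)
path(i,e)
path(i,f)
path(i,h)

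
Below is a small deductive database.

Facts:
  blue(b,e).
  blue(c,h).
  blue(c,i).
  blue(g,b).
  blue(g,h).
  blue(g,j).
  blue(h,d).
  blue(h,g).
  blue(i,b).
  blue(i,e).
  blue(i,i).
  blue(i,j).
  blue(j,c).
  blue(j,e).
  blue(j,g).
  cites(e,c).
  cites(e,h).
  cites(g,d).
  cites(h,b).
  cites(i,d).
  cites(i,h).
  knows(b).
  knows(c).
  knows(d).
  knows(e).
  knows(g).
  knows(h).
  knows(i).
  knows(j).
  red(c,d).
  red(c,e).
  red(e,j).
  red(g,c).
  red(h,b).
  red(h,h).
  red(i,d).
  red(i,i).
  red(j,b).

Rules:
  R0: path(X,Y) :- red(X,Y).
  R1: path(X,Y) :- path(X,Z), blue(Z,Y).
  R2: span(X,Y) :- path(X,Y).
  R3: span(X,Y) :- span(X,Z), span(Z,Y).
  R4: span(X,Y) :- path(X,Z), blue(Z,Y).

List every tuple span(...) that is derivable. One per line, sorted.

round 1: derive path(c,d) via R0 from red(c,d)
round 1: derive path(c,e) via R0 from red(c,e)
round 1: derive path(e,j) via R0 from red(e,j)
round 1: derive path(g,c) via R0 from red(g,c)
round 1: derive path(h,b) via R0 from red(h,b)
round 1: derive path(h,h) via R0 from red(h,h)
round 1: derive path(i,d) via R0 from red(i,d)
round 1: derive path(i,i) via R0 from red(i,i)
round 1: derive path(j,b) via R0 from red(j,b)
round 2: derive path(e,c) via R1 from path(e,j), blue(j,c)
round 2: derive path(e,e) via R1 from path(e,j), blue(j,e)
round 2: derive path(e,g) via R1 from path(e,j), blue(j,g)
round 2: derive path(g,h) via R1 from path(g,c), blue(c,h)
round 2: derive path(g,i) via R1 from path(g,c), blue(c,i)
round 2: derive path(h,d) via R1 from path(h,h), blue(h,d)
round 2: derive path(h,e) via R1 from path(h,b), blue(b,e)
round 2: derive path(h,g) via R1 from path(h,h), blue(h,g)
round 2: derive path(i,b) via R1 from path(i,i), blue(i,b)
round 2: derive path(i,e) via R1 from path(i,i), blue(i,e)
round 2: derive path(i,j) via R1 from path(i,i), blue(i,j)
round 2: derive path(j,e) via R1 from path(j,b), blue(b,e)
round 2: derive span(c,d) via R2 from path(c,d)
round 2: derive span(c,e) via R2 from path(c,e)
round 2: derive span(e,j) via R2 from path(e,j)
round 2: derive span(g,c) via R2 from path(g,c)
round 2: derive span(h,b) via R2 from path(h,b)
round 2: derive span(h,h) via R2 from path(h,h)
round 2: derive span(i,d) via R2 from path(i,d)
round 2: derive span(i,i) via R2 from path(i,i)
round 2: derive span(j,b) via R2 from path(j,b)
round 2: derive span(e,c) via R4 from path(e,j), blue(j,c)
round 2: derive span(e,e) via R4 from path(e,j), blue(j,e)
round 2: derive span(e,g) via R4 from path(e,j), blue(j,g)
round 2: derive span(g,h) via R4 from path(g,c), blue(c,h)
round 2: derive span(g,i) via R4 from path(g,c), blue(c,i)
round 2: derive span(h,d) via R4 from path(h,h), blue(h,d)
round 2: derive span(h,e) via R4 from path(h,b), blue(b,e)
round 2: derive span(h,g) via R4 from path(h,h), blue(h,g)
round 2: derive span(i,b) via R4 from path(i,i), blue(i,b)
round 2: derive span(i,e) via R4 from path(i,i), blue(i,e)
round 2: derive span(i,j) via R4 from path(i,i), blue(i,j)
round 2: derive span(j,e) via R4 from path(j,b), blue(b,e)
round 3: derive path(e,b) via R1 from path(e,g), blue(g,b)
round 3: derive path(e,h) via R1 from path(e,c), blue(c,h)
round 3: derive path(e,i) via R1 from path(e,c), blue(c,i)
round 3: derive path(g,b) via R1 from path(g,i), blue(i,b)
round 3: derive path(g,d) via R1 from path(g,h), blue(h,d)
round 3: derive path(g,e) via R1 from path(g,i), blue(i,e)
round 3: derive path(g,g) via R1 from path(g,h), blue(h,g)
round 3: derive path(g,j) via R1 from path(g,i), blue(i,j)
round 3: derive path(h,j) via R1 from path(h,g), blue(g,j)
round 3: derive path(i,c) via R1 from path(i,j), blue(j,c)
round 3: derive path(i,g) via R1 from path(i,j), blue(j,g)
round 3: derive span(c,c) via R3 from span(c,e), span(e,c)
round 3: derive span(c,g) via R3 from span(c,e), span(e,g)
round 3: derive span(c,j) via R3 from span(c,e), span(e,j)
round 3: derive span(e,b) via R3 from span(e,j), span(j,b)
round 3: derive span(e,d) via R3 from span(e,c), span(c,d)
round 3: derive span(e,h) via R3 from span(e,g), span(g,h)
round 3: derive span(e,i) via R3 from span(e,g), span(g,i)
round 3: derive span(g,b) via R3 from span(g,h), span(h,b)
round 3: derive span(g,d) via R3 from span(g,c), span(c,d)
round 3: derive span(g,e) via R3 from span(g,c), span(c,e)
round 3: derive span(g,g) via R3 from span(g,h), span(h,g)
round 3: derive span(g,j) via R3 from span(g,i), span(i,j)
round 3: derive span(h,c) via R3 from span(h,e), span(e,c)
round 3: derive span(h,i) via R3 from span(h,g), span(g,i)
round 3: derive span(h,j) via R3 from span(h,e), span(e,j)
round 3: derive span(i,c) via R3 from span(i,e), span(e,c)
round 3: derive span(i,g) via R3 from span(i,e), span(e,g)
round 3: derive span(j,c) via R3 from span(j,e), span(e,c)
round 3: derive span(j,g) via R3 from span(j,e), span(e,g)
round 3: derive span(j,j) via R3 from span(j,e), span(e,j)
round 4: derive path(e,d) via R1 from path(e,h), blue(h,d)
round 4: derive path(h,c) via R1 from path(h,j), blue(j,c)
round 4: derive path(i,h) via R1 from path(i,c), blue(c,h)
round 4: derive span(c,b) via R3 from span(c,e), span(e,b)
round 4: derive span(c,h) via R3 from span(c,e), span(e,h)
round 4: derive span(c,i) via R3 from span(c,e), span(e,i)
round 4: derive span(i,h) via R3 from span(i,e), span(e,h)
round 4: derive span(j,d) via R3 from span(j,c), span(c,d)
round 4: derive span(j,h) via R3 from span(j,e), span(e,h)
round 4: derive span(j,i) via R3 from span(j,e), span(e,i)
round 5: derive path(h,i) via R1 from path(h,c), blue(c,i)

span(c,b)
span(c,c)
span(c,d)
span(c,e)
span(c,g)
span(c,h)
span(c,i)
span(c,j)
span(e,b)
span(e,c)
span(e,d)
span(e,e)
span(e,g)
span(e,h)
span(e,i)
span(e,j)
span(g,b)
span(g,c)
span(g,d)
span(g,e)
span(g,g)
span(g,h)
span(g,i)
span(g,j)
span(h,b)
span(h,c)
span(h,d)
span(h,e)
span(h,g)
span(h,h)
span(h,i)
span(h,j)
span(i,b)
span(i,c)
span(i,d)
span(i,e)
span(i,g)
span(i,h)
span(i,i)
span(i,j)
span(j,b)
span(j,c)
span(j,d)
span(j,e)
span(j,g)
span(j,h)
span(j,i)
span(j,j)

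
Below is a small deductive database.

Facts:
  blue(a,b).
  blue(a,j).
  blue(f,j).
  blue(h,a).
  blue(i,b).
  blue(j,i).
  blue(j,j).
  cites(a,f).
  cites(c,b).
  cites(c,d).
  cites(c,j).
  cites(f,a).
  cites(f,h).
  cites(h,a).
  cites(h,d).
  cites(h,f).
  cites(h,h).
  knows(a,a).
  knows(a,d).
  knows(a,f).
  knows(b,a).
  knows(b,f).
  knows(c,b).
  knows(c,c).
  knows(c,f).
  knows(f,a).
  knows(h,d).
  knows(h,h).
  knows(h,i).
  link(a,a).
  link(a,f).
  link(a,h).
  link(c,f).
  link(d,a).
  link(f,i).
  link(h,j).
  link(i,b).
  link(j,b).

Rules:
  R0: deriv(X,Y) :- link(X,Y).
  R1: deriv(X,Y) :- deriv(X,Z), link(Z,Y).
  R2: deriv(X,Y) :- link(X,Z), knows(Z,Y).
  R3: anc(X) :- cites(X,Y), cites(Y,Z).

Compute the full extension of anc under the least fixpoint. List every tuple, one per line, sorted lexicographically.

round 1: derive anc(a) via R3 from cites(a,f), cites(f,a)
round 1: derive anc(f) via R3 from cites(f,a), cites(a,f)
round 1: derive anc(h) via R3 from cites(h,a), cites(a,f)

anc(a)
anc(f)
anc(h)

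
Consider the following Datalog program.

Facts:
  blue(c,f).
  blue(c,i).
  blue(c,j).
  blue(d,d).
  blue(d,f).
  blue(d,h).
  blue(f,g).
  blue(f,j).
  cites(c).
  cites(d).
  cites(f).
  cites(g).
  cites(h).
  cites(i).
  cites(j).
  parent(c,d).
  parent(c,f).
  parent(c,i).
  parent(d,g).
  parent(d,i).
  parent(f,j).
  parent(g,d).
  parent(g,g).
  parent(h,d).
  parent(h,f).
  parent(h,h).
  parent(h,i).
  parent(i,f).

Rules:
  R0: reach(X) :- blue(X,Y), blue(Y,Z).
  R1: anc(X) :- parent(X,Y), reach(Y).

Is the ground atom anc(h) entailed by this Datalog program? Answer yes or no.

yes

round 1: derive reach(c) via R0 from blue(c,f), blue(f,g)
round 1: derive reach(d) via R0 from blue(d,d), blue(d,d)
round 2: derive anc(c) via R1 from parent(c,d), reach(d)
round 2: derive anc(g) via R1 from parent(g,d), reach(d)
round 2: derive anc(h) via R1 from parent(h,d), reach(d)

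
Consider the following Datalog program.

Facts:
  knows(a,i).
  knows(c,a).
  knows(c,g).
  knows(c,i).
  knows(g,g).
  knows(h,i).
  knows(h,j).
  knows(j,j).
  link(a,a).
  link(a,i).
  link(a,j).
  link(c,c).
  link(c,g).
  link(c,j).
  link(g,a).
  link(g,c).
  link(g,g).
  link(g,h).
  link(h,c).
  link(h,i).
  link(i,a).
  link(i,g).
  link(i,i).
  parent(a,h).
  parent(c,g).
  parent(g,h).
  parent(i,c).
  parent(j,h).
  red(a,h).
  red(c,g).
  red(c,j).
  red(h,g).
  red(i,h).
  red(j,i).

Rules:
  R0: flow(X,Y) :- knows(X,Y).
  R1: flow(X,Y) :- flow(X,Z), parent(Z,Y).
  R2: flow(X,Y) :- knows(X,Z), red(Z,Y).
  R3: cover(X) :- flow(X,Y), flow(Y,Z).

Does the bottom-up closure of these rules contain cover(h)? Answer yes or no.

yes

round 1: derive flow(a,i) via R0 from knows(a,i)
round 1: derive flow(c,a) via R0 from knows(c,a)
round 1: derive flow(c,g) via R0 from knows(c,g)
round 1: derive flow(c,i) via R0 from knows(c,i)
round 1: derive flow(g,g) via R0 from knows(g,g)
round 1: derive flow(h,i) via R0 from knows(h,i)
round 1: derive flow(h,j) via R0 from knows(h,j)
round 1: derive flow(j,j) via R0 from knows(j,j)
round 1: derive flow(a,h) via R2 from knows(a,i), red(i,h)
round 1: derive flow(c,h) via R2 from knows(c,a), red(a,h)
round 1: derive flow(h,h) via R2 from knows(h,i), red(i,h)
round 1: derive flow(j,i) via R2 from knows(j,j), red(j,i)
round 2: derive flow(a,c) via R1 from flow(a,i), parent(i,c)
round 2: derive flow(c,c) via R1 from flow(c,i), parent(i,c)
round 2: derive flow(g,h) via R1 from flow(g,g), parent(g,h)
round 2: derive flow(h,c) via R1 from flow(h,i), parent(i,c)
round 2: derive flow(j,c) via R1 from flow(j,i), parent(i,c)
round 2: derive flow(j,h) via R1 from flow(j,j), parent(j,h)
round 2: derive cover(a) via R3 from flow(a,h), flow(h,h)
round 2: derive cover(c) via R3 from flow(c,a), flow(a,h)
round 2: derive cover(g) via R3 from flow(g,g), flow(g,g)
round 2: derive cover(h) via R3 from flow(h,h), flow(h,h)
round 2: derive cover(j) via R3 from flow(j,j), flow(j,i)
round 3: derive flow(a,g) via R1 from flow(a,c), parent(c,g)
round 3: derive flow(h,g) via R1 from flow(h,c), parent(c,g)
round 3: derive flow(j,g) via R1 from flow(j,c), parent(c,g)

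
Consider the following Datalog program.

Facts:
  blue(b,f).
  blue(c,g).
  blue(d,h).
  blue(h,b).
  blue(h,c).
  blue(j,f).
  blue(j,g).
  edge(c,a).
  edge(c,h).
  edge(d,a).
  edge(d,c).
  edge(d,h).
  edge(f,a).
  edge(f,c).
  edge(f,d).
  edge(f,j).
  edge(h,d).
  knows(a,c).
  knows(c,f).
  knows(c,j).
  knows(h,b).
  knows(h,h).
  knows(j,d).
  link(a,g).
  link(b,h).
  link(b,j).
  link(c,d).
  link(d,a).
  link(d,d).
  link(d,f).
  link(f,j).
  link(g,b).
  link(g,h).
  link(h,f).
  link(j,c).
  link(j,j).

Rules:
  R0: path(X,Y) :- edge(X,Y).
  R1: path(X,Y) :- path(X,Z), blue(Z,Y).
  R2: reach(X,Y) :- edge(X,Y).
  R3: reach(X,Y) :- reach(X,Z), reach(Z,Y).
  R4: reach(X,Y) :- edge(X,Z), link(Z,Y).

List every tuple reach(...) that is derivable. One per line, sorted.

reach(c,a)
reach(c,c)
reach(c,d)
reach(c,f)
reach(c,g)
reach(c,h)
reach(c,j)
reach(d,a)
reach(d,c)
reach(d,d)
reach(d,f)
reach(d,g)
reach(d,h)
reach(d,j)
reach(f,a)
reach(f,c)
reach(f,d)
reach(f,f)
reach(f,g)
reach(f,h)
reach(f,j)
reach(h,a)
reach(h,c)
reach(h,d)
reach(h,f)
reach(h,g)
reach(h,h)
reach(h,j)

round 1: derive reach(c,a) via R2 from edge(c,a)
round 1: derive reach(c,h) via R2 from edge(c,h)
round 1: derive reach(d,a) via R2 from edge(d,a)
round 1: derive reach(d,c) via R2 from edge(d,c)
round 1: derive reach(d,h) via R2 from edge(d,h)
round 1: derive reach(f,a) via R2 from edge(f,a)
round 1: derive reach(f,c) via R2 from edge(f,c)
round 1: derive reach(f,d) via R2 from edge(f,d)
round 1: derive reach(f,j) via R2 from edge(f,j)
round 1: derive reach(h,d) via R2 from edge(h,d)
round 1: derive reach(c,f) via R4 from edge(c,h), link(h,f)
round 1: derive reach(c,g) via R4 from edge(c,a), link(a,g)
round 1: derive reach(d,d) via R4 from edge(d,c), link(c,d)
round 1: derive reach(d,f) via R4 from edge(d,h), link(h,f)
round 1: derive reach(d,g) via R4 from edge(d,a), link(a,g)
round 1: derive reach(f,f) via R4 from edge(f,d), link(d,f)
round 1: derive reach(f,g) via R4 from edge(f,a), link(a,g)
round 1: derive reach(h,a) via R4 from edge(h,d), link(d,a)
round 1: derive reach(h,f) via R4 from edge(h,d), link(d,f)
round 2: derive reach(c,c) via R3 from reach(c,f), reach(f,c)
round 2: derive reach(c,d) via R3 from reach(c,f), reach(f,d)
round 2: derive reach(c,j) via R3 from reach(c,f), reach(f,j)
round 2: derive reach(d,j) via R3 from reach(d,f), reach(f,j)
round 2: derive reach(f,h) via R3 from reach(f,c), reach(c,h)
round 2: derive reach(h,c) via R3 from reach(h,d), reach(d,c)
round 2: derive reach(h,g) via R3 from reach(h,d), reach(d,g)
round 2: derive reach(h,h) via R3 from reach(h,d), reach(d,h)
round 2: derive reach(h,j) via R3 from reach(h,f), reach(f,j)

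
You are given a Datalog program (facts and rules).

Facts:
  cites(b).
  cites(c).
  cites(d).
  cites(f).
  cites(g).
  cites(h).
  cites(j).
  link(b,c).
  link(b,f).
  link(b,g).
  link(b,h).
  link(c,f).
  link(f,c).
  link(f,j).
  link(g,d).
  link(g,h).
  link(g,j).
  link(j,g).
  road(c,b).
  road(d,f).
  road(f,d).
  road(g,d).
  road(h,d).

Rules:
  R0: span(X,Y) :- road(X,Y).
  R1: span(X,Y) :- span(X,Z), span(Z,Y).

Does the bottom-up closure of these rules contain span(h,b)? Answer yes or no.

no

round 1: derive span(c,b) via R0 from road(c,b)
round 1: derive span(d,f) via R0 from road(d,f)
round 1: derive span(f,d) via R0 from road(f,d)
round 1: derive span(g,d) via R0 from road(g,d)
round 1: derive span(h,d) via R0 from road(h,d)
round 2: derive span(d,d) via R1 from span(d,f), span(f,d)
round 2: derive span(f,f) via R1 from span(f,d), span(d,f)
round 2: derive span(g,f) via R1 from span(g,d), span(d,f)
round 2: derive span(h,f) via R1 from span(h,d), span(d,f)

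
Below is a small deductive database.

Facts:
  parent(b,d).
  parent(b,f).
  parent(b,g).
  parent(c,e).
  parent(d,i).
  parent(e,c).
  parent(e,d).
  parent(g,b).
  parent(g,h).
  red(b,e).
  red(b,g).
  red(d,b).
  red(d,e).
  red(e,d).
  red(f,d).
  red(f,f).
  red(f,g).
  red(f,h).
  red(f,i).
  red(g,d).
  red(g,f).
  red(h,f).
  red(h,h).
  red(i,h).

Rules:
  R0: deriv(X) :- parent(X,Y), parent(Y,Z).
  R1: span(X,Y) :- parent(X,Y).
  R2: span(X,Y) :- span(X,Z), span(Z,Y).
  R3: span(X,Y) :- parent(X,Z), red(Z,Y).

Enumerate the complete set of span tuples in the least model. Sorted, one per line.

round 1: derive span(b,d) via R1 from parent(b,d)
round 1: derive span(b,f) via R1 from parent(b,f)
round 1: derive span(b,g) via R1 from parent(b,g)
round 1: derive span(c,e) via R1 from parent(c,e)
round 1: derive span(d,i) via R1 from parent(d,i)
round 1: derive span(e,c) via R1 from parent(e,c)
round 1: derive span(e,d) via R1 from parent(e,d)
round 1: derive span(g,b) via R1 from parent(g,b)
round 1: derive span(g,h) via R1 from parent(g,h)
round 1: derive span(b,b) via R3 from parent(b,d), red(d,b)
round 1: derive span(b,e) via R3 from parent(b,d), red(d,e)
round 1: derive span(b,h) via R3 from parent(b,f), red(f,h)
round 1: derive span(b,i) via R3 from parent(b,f), red(f,i)
round 1: derive span(c,d) via R3 from parent(c,e), red(e,d)
round 1: derive span(d,h) via R3 from parent(d,i), red(i,h)
round 1: derive span(e,b) via R3 from parent(e,d), red(d,b)
round 1: derive span(e,e) via R3 from parent(e,d), red(d,e)
round 1: derive span(g,e) via R3 from parent(g,b), red(b,e)
round 1: derive span(g,f) via R3 from parent(g,h), red(h,f)
round 1: derive span(g,g) via R3 from parent(g,b), red(b,g)
round 2: derive span(b,c) via R2 from span(b,e), span(e,c)
round 2: derive span(c,b) via R2 from span(c,e), span(e,b)
round 2: derive span(c,c) via R2 from span(c,e), span(e,c)
round 2: derive span(c,h) via R2 from span(c,d), span(d,h)
round 2: derive span(c,i) via R2 from span(c,d), span(d,i)
round 2: derive span(e,f) via R2 from span(e,b), span(b,f)
round 2: derive span(e,g) via R2 from span(e,b), span(b,g)
round 2: derive span(e,h) via R2 from span(e,b), span(b,h)
round 2: derive span(e,i) via R2 from span(e,b), span(b,i)
round 2: derive span(g,c) via R2 from span(g,e), span(e,c)
round 2: derive span(g,d) via R2 from span(g,b), span(b,d)
round 2: derive span(g,i) via R2 from span(g,b), span(b,i)
round 3: derive span(c,f) via R2 from span(c,b), span(b,f)
round 3: derive span(c,g) via R2 from span(c,b), span(b,g)

span(b,b)
span(b,c)
span(b,d)
span(b,e)
span(b,f)
span(b,g)
span(b,h)
span(b,i)
span(c,b)
span(c,c)
span(c,d)
span(c,e)
span(c,f)
span(c,g)
span(c,h)
span(c,i)
span(d,h)
span(d,i)
span(e,b)
span(e,c)
span(e,d)
span(e,e)
span(e,f)
span(e,g)
span(e,h)
span(e,i)
span(g,b)
span(g,c)
span(g,d)
span(g,e)
span(g,f)
span(g,g)
span(g,h)
span(g,i)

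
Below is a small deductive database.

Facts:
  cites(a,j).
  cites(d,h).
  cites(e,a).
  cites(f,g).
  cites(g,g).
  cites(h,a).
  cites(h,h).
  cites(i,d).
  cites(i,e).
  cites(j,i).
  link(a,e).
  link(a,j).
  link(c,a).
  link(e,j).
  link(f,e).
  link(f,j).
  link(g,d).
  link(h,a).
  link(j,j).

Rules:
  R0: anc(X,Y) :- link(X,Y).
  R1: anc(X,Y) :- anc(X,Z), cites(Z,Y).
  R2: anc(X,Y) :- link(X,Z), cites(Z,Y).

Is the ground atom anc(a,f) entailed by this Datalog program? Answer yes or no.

no

round 1: derive anc(a,e) via R0 from link(a,e)
round 1: derive anc(a,j) via R0 from link(a,j)
round 1: derive anc(c,a) via R0 from link(c,a)
round 1: derive anc(e,j) via R0 from link(e,j)
round 1: derive anc(f,e) via R0 from link(f,e)
round 1: derive anc(f,j) via R0 from link(f,j)
round 1: derive anc(g,d) via R0 from link(g,d)
round 1: derive anc(h,a) via R0 from link(h,a)
round 1: derive anc(j,j) via R0 from link(j,j)
round 1: derive anc(a,a) via R2 from link(a,e), cites(e,a)
round 1: derive anc(a,i) via R2 from link(a,j), cites(j,i)
round 1: derive anc(c,j) via R2 from link(c,a), cites(a,j)
round 1: derive anc(e,i) via R2 from link(e,j), cites(j,i)
round 1: derive anc(f,a) via R2 from link(f,e), cites(e,a)
round 1: derive anc(f,i) via R2 from link(f,j), cites(j,i)
round 1: derive anc(g,h) via R2 from link(g,d), cites(d,h)
round 1: derive anc(h,j) via R2 from link(h,a), cites(a,j)
round 1: derive anc(j,i) via R2 from link(j,j), cites(j,i)
round 2: derive anc(a,d) via R1 from anc(a,i), cites(i,d)
round 2: derive anc(c,i) via R1 from anc(c,j), cites(j,i)
round 2: derive anc(e,d) via R1 from anc(e,i), cites(i,d)
round 2: derive anc(e,e) via R1 from anc(e,i), cites(i,e)
round 2: derive anc(f,d) via R1 from anc(f,i), cites(i,d)
round 2: derive anc(g,a) via R1 from anc(g,h), cites(h,a)
round 2: derive anc(h,i) via R1 from anc(h,j), cites(j,i)
round 2: derive anc(j,d) via R1 from anc(j,i), cites(i,d)
round 2: derive anc(j,e) via R1 from anc(j,i), cites(i,e)
round 3: derive anc(a,h) via R1 from anc(a,d), cites(d,h)
round 3: derive anc(c,d) via R1 from anc(c,i), cites(i,d)
round 3: derive anc(c,e) via R1 from anc(c,i), cites(i,e)
round 3: derive anc(e,a) via R1 from anc(e,e), cites(e,a)
round 3: derive anc(e,h) via R1 from anc(e,d), cites(d,h)
round 3: derive anc(f,h) via R1 from anc(f,d), cites(d,h)
round 3: derive anc(g,j) via R1 from anc(g,a), cites(a,j)
round 3: derive anc(h,d) via R1 from anc(h,i), cites(i,d)
round 3: derive anc(h,e) via R1 from anc(h,i), cites(i,e)
round 3: derive anc(j,a) via R1 from anc(j,e), cites(e,a)
round 3: derive anc(j,h) via R1 from anc(j,d), cites(d,h)
round 4: derive anc(c,h) via R1 from anc(c,d), cites(d,h)
round 4: derive anc(g,i) via R1 from anc(g,j), cites(j,i)
round 4: derive anc(h,h) via R1 from anc(h,d), cites(d,h)
round 5: derive anc(g,e) via R1 from anc(g,i), cites(i,e)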